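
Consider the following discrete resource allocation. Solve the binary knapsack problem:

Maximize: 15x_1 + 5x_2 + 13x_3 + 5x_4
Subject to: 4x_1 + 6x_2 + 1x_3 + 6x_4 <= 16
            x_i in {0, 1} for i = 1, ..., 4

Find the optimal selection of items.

Items: item 1 (v=15, w=4), item 2 (v=5, w=6), item 3 (v=13, w=1), item 4 (v=5, w=6)
Capacity: 16
Checking all 16 subsets (w = total weight, v = total value):
  {}: w = 0, v = 0
  {1}: w = 4, v = 15
  {2}: w = 6, v = 5
  {3}: w = 1, v = 13
  {4}: w = 6, v = 5
  {1, 2}: w = 10, v = 20
  {1, 3}: w = 5, v = 28
  {1, 4}: w = 10, v = 20
  {2, 3}: w = 7, v = 18
  {2, 4}: w = 12, v = 10
  {3, 4}: w = 7, v = 18
  {1, 2, 3}: w = 11, v = 33
  {1, 2, 4}: w = 16, v = 25
  {1, 3, 4}: w = 11, v = 33
  {2, 3, 4}: w = 13, v = 23
  {1, 2, 3, 4}: w = 17 > 16, infeasible
Best feasible subset: items [1, 2, 3]
(The same value 33 is also attained by {1, 3, 4}.)
Total weight: 11 <= 16, total value: 33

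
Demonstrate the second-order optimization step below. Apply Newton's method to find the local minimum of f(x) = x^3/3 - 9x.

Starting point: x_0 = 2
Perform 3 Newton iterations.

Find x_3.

f(x) = x^3/3 - 9x
f'(x) = x^2 - 9, f''(x) = 2x
Newton update: x_{n+1} = x_n - (x_n^2 - 9)/(2*x_n)
Step 1: x_0 = 2, f'=-5, f''=4, x_1 = 13/4
Step 2: x_1 = 13/4, f'=25/16, f''=13/2, x_2 = 313/104
Step 3: x_2 = 313/104, f'=625/10816, f''=313/52, x_3 = 195313/65104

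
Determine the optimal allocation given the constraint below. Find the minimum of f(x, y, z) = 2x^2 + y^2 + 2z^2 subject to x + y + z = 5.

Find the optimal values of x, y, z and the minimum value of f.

Using Lagrange multipliers on f = 2x^2 + y^2 + 2z^2 with constraint x + y + z = 5:
Conditions: 2*2*x = lambda, 2*1*y = lambda, 2*2*z = lambda
So x = lambda/4, y = lambda/2, z = lambda/4
Substituting into constraint: lambda * (1) = 5
lambda = 5
x = 5/4, y = 5/2, z = 5/4
Minimum value = 25/2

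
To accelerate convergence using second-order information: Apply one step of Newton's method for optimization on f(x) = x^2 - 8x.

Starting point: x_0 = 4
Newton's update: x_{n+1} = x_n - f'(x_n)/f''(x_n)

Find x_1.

f(x) = x^2 - 8x
f'(x) = 2x + (-8), f''(x) = 2
Newton step: x_1 = x_0 - f'(x_0)/f''(x_0)
f'(4) = 0
x_1 = 4 - 0/2 = 4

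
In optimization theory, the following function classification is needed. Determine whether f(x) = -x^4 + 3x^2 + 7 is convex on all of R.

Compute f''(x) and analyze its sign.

f(x) = -x^4 + 3x^2 + 7
f'(x) = -4x^3 + 6x
f''(x) = -12x^2 + 6
f''(x) = -12x^2 + 6 -> -inf as |x| -> inf
Therefore, f is not globally convex on R.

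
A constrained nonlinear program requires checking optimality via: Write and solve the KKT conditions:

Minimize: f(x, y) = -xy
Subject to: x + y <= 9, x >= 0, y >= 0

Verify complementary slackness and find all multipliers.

Problem: min -xy s.t. x + y <= 9 (multiplier lambda), x >= 0 (mu_x), y >= 0 (mu_y)
KKT stationarity: -y + lambda - mu_x = 0, -x + lambda - mu_y = 0, with lambda, mu_x, mu_y >= 0
Complementary slackness: lambda*(x + y - 9) = 0, mu_x*x = 0, mu_y*y = 0
If lambda = 0: y = -mu_x <= 0 and x = -mu_y <= 0 force x = y = 0 with f = 0; but x = y = 9/2 is feasible with f = -81/4 < 0, so this is not the minimum. Hence lambda > 0 and x + y = 9.
Try x > 0, y > 0 (so mu_x = mu_y = 0): y = lambda, x = lambda => x = y = lambda
x + y = 9 => 2*lambda = 9 => lambda = 9/2
x* = y* = 9/2 > 0, consistent with mu_x = mu_y = 0.
(Any feasible point with x = 0 or y = 0 has f = 0 > -81/4, so the minimum is not on those boundaries.)
min(-xy) = -81/4 (i.e. max xy = 81/4)
Multipliers: lambda = 9/2, mu_x = 0, mu_y = 0
Complementary slackness: lambda*(x + y - 9) = 9/2*(9/2 + 9/2 - 9) = 0, mu_x*x = 0*9/2 = 0, mu_y*y = 0*9/2 = 0. Satisfied.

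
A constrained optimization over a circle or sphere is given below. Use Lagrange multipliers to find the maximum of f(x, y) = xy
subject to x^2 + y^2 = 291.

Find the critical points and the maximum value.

Lagrange conditions: y = 2*lambda*x and x = 2*lambda*y
If x = 0 then y = 0, violating the constraint, so x, y != 0.
Dividing: y/x = x/y => x^2 = y^2 => y = x or y = -x
Constraint: 2x^2 = 291 => x^2 = 291/2 => x = +/-sqrt(291/2)
Critical points: (sqrt(291/2), sqrt(291/2)), (-sqrt(291/2), -sqrt(291/2)), (sqrt(291/2), -sqrt(291/2)), (-sqrt(291/2), sqrt(291/2))
  y = x:  xy = x^2 = 291/2  at (sqrt(291/2), sqrt(291/2)) and (-sqrt(291/2), -sqrt(291/2))
  y = -x: xy = -x^2 = -291/2 at (sqrt(291/2), -sqrt(291/2)) and (-sqrt(291/2), sqrt(291/2))
Maximum xy = 291/2 at (sqrt(291/2), sqrt(291/2)) and (-sqrt(291/2), -sqrt(291/2))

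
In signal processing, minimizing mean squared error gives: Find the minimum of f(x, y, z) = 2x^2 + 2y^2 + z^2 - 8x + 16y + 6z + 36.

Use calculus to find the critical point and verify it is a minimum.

f(x,y,z) = 2x^2 + 2y^2 + z^2 - 8x + 16y + 6z + 36
df/dx = 4x + (-8) = 0 => x = 2
df/dy = 4y + (16) = 0 => y = -4
df/dz = 2z + (6) = 0 => z = -3
f(2,-4,-3) = 2*(2)^2 + 2*(-4)^2 + 1*(-3)^2 + -8*(2) + 16*(-4) + 6*(-3) + 36 = -13
Hessian is diagonal with entries 4, 4, 2 > 0, confirmed minimum.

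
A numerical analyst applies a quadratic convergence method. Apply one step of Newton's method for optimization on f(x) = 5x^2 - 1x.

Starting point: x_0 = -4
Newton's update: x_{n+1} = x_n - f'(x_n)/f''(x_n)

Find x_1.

f(x) = 5x^2 - 1x
f'(x) = 10x + (-1), f''(x) = 10
Newton step: x_1 = x_0 - f'(x_0)/f''(x_0)
f'(-4) = -41
x_1 = -4 - -41/10 = 1/10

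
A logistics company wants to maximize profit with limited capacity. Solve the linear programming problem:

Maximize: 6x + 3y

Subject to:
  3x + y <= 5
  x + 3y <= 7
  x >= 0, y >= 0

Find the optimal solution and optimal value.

Feasible vertices: (0, 0), (0, 7/3), (1, 2), (5/3, 0)
Objective 6x + 3y at each:
  (0, 0): 0
  (0, 7/3): 7
  (1, 2): 12
  (5/3, 0): 10
Maximum is 12 at (1, 2).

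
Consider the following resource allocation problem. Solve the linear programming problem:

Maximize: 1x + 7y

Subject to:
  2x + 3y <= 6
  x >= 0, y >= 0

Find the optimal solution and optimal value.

The feasible region has vertices at [(0, 0), (3, 0), (0, 2)].
Checking objective 1x + 7y at each vertex:
  (0, 0): 1*0 + 7*0 = 0
  (3, 0): 1*3 + 7*0 = 3
  (0, 2): 1*0 + 7*2 = 14
Maximum is 14 at (0, 2).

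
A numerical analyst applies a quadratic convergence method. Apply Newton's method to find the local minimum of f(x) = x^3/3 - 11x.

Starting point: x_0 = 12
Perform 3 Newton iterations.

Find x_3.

f(x) = x^3/3 - 11x
f'(x) = x^2 - 11, f''(x) = 2x
Newton update: x_{n+1} = x_n - (x_n^2 - 11)/(2*x_n)
Step 1: x_0 = 12, f'=133, f''=24, x_1 = 155/24
Step 2: x_1 = 155/24, f'=17689/576, f''=155/12, x_2 = 30361/7440
Step 3: x_2 = 30361/7440, f'=312900721/55353600, f''=30361/3720, x_3 = 1530679921/451771680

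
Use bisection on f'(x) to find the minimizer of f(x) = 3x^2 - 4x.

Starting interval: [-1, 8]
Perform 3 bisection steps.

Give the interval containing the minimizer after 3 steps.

Finding critical point of f(x) = 3x^2 - 4x using bisection on f'(x) = 6x + -4.
f'(x) = 0 when x = 2/3.
Starting interval: [-1, 8]
Step 1: mid = 7/2, f'(mid) = 17, new interval = [-1, 7/2]
Step 2: mid = 5/4, f'(mid) = 7/2, new interval = [-1, 5/4]
Step 3: mid = 1/8, f'(mid) = -13/4, new interval = [1/8, 5/4]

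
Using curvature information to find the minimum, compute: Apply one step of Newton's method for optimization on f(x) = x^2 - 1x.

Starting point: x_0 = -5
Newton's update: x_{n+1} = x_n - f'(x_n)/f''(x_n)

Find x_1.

f(x) = x^2 - 1x
f'(x) = 2x + (-1), f''(x) = 2
Newton step: x_1 = x_0 - f'(x_0)/f''(x_0)
f'(-5) = -11
x_1 = -5 - -11/2 = 1/2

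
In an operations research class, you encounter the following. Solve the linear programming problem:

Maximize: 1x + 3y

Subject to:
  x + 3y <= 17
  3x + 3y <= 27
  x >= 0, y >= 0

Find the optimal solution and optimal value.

Feasible vertices: (0, 0), (0, 17/3), (5, 4), (9, 0)
Objective 1x + 3y at each:
  (0, 0): 0
  (0, 17/3): 17
  (5, 4): 17
  (9, 0): 9
Maximum is 17 at (0, 17/3).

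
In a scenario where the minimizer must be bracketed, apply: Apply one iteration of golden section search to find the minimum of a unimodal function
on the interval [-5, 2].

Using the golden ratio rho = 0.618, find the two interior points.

Golden section search on [-5, 2].
Golden ratio rho = 0.618 (approx).
Interior points:
  x_1 = -5 + (1-0.618)*7 = -2.3260
  x_2 = -5 + 0.618*7 = -0.6740
Compare f(x_1) and f(x_2) to determine which subinterval to keep.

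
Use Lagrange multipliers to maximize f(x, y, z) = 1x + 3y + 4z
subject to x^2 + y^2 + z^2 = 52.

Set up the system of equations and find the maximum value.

Lagrange conditions: 1 = 2*lambda*x, 3 = 2*lambda*y, 4 = 2*lambda*z
So x:1 = y:3 = z:4, i.e. x = 1t, y = 3t, z = 4t
Constraint: t^2*(1^2 + 3^2 + 4^2) = 52
  t^2 * 26 = 52  =>  t = sqrt(2)
Maximum = 1*1t + 3*3t + 4*4t = 26*sqrt(2) = sqrt(1352)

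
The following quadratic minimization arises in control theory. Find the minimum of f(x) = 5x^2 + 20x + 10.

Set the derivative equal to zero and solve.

f(x) = 5x^2 + 20x + 10
f'(x) = 10x + (20) = 0
x = -20/10 = -2
f(-2) = -10
Since f''(x) = 10 > 0, this is a minimum.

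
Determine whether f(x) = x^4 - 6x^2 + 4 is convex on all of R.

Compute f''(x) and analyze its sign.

f(x) = x^4 - 6x^2 + 4
f'(x) = 4x^3 + -12x
f''(x) = 12x^2 + -12
f''(0) = -12 < 0, so not convex near x = 0
Therefore, f is not globally convex on R.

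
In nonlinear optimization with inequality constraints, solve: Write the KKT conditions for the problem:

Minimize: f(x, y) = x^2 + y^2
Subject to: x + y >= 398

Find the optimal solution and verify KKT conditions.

KKT conditions for min x^2 + y^2 s.t. x + y >= 398:
Stationarity: 2x = mu, 2y = mu
So x = y = mu/2.
Complementary slackness: mu*(x + y - 398) = 0
Primal feasibility: x + y >= 398; dual feasibility: mu >= 0
If mu = 0 then x = y = 0, but 0 + 0 < 398 is infeasible, so the constraint is active.
Constraint active: x + y = 2*(mu/2) = 398 => mu = 398
x = y = 199, f = 79202
Verify: stationarity 2*199 = 398 = mu; primal 199 + 199 = 398 >= 398; dual mu = 398 >= 0; complementary slackness 398*(398 - 398) = 0. All KKT conditions hold.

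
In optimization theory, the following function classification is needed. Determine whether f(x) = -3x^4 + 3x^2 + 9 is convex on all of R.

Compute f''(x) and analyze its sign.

f(x) = -3x^4 + 3x^2 + 9
f'(x) = -12x^3 + 6x
f''(x) = -36x^2 + 6
f''(x) = -36x^2 + 6 -> -inf as |x| -> inf
Therefore, f is not globally convex on R.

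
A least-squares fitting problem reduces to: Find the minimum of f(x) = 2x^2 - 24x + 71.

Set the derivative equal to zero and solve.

f(x) = 2x^2 - 24x + 71
f'(x) = 4x + (-24) = 0
x = 24/4 = 6
f(6) = -1
Since f''(x) = 4 > 0, this is a minimum.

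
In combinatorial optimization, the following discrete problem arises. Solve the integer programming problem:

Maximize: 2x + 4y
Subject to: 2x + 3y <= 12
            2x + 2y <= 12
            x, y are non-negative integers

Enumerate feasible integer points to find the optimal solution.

Constraint 1: 2x + 3y <= 12
Constraint 2: 2x + 2y <= 12
Feasible x range (need y >= 0): 0 <= x <= min(12/2, 12/2) => x in {0, ..., 6}.
Enumerate feasible integer points row by row (the coefficient of y is 4 > 0, so for each x the largest feasible y gives the best value):
  x = 0: y <= min((12 - 2*0)/3, (12 - 2*0)/2) => y in {0, ..., 4}; best 2*0 + 4*4 = 16
  x = 1: y <= min((12 - 2*1)/3, (12 - 2*1)/2) => y in {0, ..., 3}; best 2*1 + 4*3 = 14
  x = 2: y <= min((12 - 2*2)/3, (12 - 2*2)/2) => y in {0, ..., 2}; best 2*2 + 4*2 = 12
  x = 3: y <= min((12 - 2*3)/3, (12 - 2*3)/2) => y in {0, ..., 2}; best 2*3 + 4*2 = 14
  x = 4: y <= min((12 - 2*4)/3, (12 - 2*4)/2) => y in {0, ..., 1}; best 2*4 + 4*1 = 12
  x = 5: y <= min((12 - 2*5)/3, (12 - 2*5)/2) => y in {0}; best 2*5 + 4*0 = 10
  x = 6: y <= min((12 - 2*6)/3, (12 - 2*6)/2) => y in {0}; best 2*6 + 4*0 = 12
The maximum 2x + 4y = 16 is achieved at x = 0, y = 4.
Check: 2*0 + 3*4 = 12 <= 12 and 2*0 + 2*4 = 8 <= 12.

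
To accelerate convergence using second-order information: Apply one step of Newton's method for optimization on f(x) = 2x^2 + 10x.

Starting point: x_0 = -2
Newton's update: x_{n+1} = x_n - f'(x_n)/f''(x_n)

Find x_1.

f(x) = 2x^2 + 10x
f'(x) = 4x + (10), f''(x) = 4
Newton step: x_1 = x_0 - f'(x_0)/f''(x_0)
f'(-2) = 2
x_1 = -2 - 2/4 = -5/2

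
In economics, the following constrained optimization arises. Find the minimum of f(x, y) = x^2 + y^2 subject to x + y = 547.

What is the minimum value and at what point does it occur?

Substitute y = 547 - x into f(x,y) = x^2 + y^2:
g(x) = x^2 + (547 - x)^2 = 2x^2 - 1094x + 299209
g'(x) = 4x - 1094 = 0  =>  x = 547/2
y = 547 - 547/2 = 547/2
Minimum value = (547/2)^2 + (547/2)^2 = 299209/2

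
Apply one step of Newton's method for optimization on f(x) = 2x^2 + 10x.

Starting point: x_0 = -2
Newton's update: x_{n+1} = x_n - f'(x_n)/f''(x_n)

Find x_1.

f(x) = 2x^2 + 10x
f'(x) = 4x + (10), f''(x) = 4
Newton step: x_1 = x_0 - f'(x_0)/f''(x_0)
f'(-2) = 2
x_1 = -2 - 2/4 = -5/2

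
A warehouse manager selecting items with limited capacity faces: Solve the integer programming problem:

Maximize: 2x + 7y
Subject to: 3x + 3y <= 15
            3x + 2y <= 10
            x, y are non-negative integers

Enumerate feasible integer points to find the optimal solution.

Constraint 1: 3x + 3y <= 15
Constraint 2: 3x + 2y <= 10
Feasible x range (need y >= 0): 0 <= x <= min(15/3, 10/3) => x in {0, ..., 3}.
Enumerate feasible integer points row by row (the coefficient of y is 7 > 0, so for each x the largest feasible y gives the best value):
  x = 0: y <= min((15 - 3*0)/3, (10 - 3*0)/2) => y in {0, ..., 5}; best 2*0 + 7*5 = 35
  x = 1: y <= min((15 - 3*1)/3, (10 - 3*1)/2) => y in {0, ..., 3}; best 2*1 + 7*3 = 23
  x = 2: y <= min((15 - 3*2)/3, (10 - 3*2)/2) => y in {0, ..., 2}; best 2*2 + 7*2 = 18
  x = 3: y <= min((15 - 3*3)/3, (10 - 3*3)/2) => y in {0}; best 2*3 + 7*0 = 6
The maximum 2x + 7y = 35 is achieved at x = 0, y = 5.
Check: 3*0 + 3*5 = 15 <= 15 and 3*0 + 2*5 = 10 <= 10.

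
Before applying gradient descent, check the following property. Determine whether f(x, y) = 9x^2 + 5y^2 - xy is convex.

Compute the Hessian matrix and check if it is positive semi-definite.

f(x,y) = 9x^2 + 5y^2 - xy
Hessian H = [[18, -1], [-1, 10]]
trace(H) = 28, det(H) = 179
Eigenvalues: (28 +/- sqrt(68)) / 2 = 18.12, 9.877
Since both eigenvalues > 0, f is convex.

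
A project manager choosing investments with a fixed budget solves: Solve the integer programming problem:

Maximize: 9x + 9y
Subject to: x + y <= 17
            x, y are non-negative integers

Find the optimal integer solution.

Objective: 9x + 9y, constraint: x + y <= 17
Coefficient of x is 9 >= coefficient of y is 9, so allocate the entire budget to x.
Optimal: x = 17, y = 0, value = 153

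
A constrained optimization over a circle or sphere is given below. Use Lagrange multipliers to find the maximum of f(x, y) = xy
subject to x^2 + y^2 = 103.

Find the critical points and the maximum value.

Lagrange conditions: y = 2*lambda*x and x = 2*lambda*y
If x = 0 then y = 0, violating the constraint, so x, y != 0.
Dividing: y/x = x/y => x^2 = y^2 => y = x or y = -x
Constraint: 2x^2 = 103 => x^2 = 103/2 => x = +/-sqrt(103/2)
Critical points: (sqrt(103/2), sqrt(103/2)), (-sqrt(103/2), -sqrt(103/2)), (sqrt(103/2), -sqrt(103/2)), (-sqrt(103/2), sqrt(103/2))
  y = x:  xy = x^2 = 103/2  at (sqrt(103/2), sqrt(103/2)) and (-sqrt(103/2), -sqrt(103/2))
  y = -x: xy = -x^2 = -103/2 at (sqrt(103/2), -sqrt(103/2)) and (-sqrt(103/2), sqrt(103/2))
Maximum xy = 103/2 at (sqrt(103/2), sqrt(103/2)) and (-sqrt(103/2), -sqrt(103/2))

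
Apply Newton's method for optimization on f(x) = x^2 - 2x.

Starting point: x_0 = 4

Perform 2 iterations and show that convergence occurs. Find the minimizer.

f(x) = x^2 - 2x, f'(x) = 2x + (-2), f''(x) = 2
Step 1: f'(4) = 6, x_1 = 4 - 6/2 = 1
Step 2: f'(1) = 0, x_2 = 1 (converged)
Newton's method converges in 1 step for quadratics.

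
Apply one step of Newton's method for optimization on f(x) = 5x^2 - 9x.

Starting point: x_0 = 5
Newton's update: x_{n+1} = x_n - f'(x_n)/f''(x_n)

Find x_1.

f(x) = 5x^2 - 9x
f'(x) = 10x + (-9), f''(x) = 10
Newton step: x_1 = x_0 - f'(x_0)/f''(x_0)
f'(5) = 41
x_1 = 5 - 41/10 = 9/10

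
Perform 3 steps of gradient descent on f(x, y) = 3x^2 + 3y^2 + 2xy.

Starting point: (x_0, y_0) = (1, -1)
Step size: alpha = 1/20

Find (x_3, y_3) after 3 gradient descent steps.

f(x,y) = 3x^2 + 3y^2 + 2xy
grad_x = 6x + 2y, grad_y = 6y + 2x
Step 1: grad = (4, -4), (4/5, -4/5)
Step 2: grad = (16/5, -16/5), (16/25, -16/25)
Step 3: grad = (64/25, -64/25), (64/125, -64/125)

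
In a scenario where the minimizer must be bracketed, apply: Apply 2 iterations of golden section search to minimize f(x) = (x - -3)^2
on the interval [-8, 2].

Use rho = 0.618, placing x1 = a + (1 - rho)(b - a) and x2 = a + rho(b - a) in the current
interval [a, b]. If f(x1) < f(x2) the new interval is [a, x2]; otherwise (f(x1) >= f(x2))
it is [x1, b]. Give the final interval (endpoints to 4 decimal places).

Golden section search for min of f(x) = (x - -3)^2 on [-8, 2].
Each step: x1 = a + (1 - rho)(b - a), x2 = a + rho(b - a); if f(x1) < f(x2) keep [a, x2], otherwise keep [x1, b].
Step 1: [-8.0000, 2.0000], x1=-4.1800 (f=1.3924), x2=-1.8200 (f=1.3924); f(x1) = f(x2) (tie, not '<') => keep [-4.1800, 2.0000]
Step 2: [-4.1800, 2.0000], x1=-1.8192 (f=1.3942), x2=-0.3608 (f=6.9656); f(x1) < f(x2) => keep [-4.1800, -0.3608]
Final interval: [-4.1800, -0.3608]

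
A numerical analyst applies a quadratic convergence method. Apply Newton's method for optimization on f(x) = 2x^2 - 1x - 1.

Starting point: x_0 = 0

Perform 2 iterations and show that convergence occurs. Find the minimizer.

f(x) = 2x^2 - 1x - 1, f'(x) = 4x + (-1), f''(x) = 4
Step 1: f'(0) = -1, x_1 = 0 - -1/4 = 1/4
Step 2: f'(1/4) = 0, x_2 = 1/4 (converged)
Newton's method converges in 1 step for quadratics.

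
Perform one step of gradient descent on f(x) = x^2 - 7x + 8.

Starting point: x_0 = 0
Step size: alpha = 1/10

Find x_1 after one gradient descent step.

f(x) = x^2 - 7x + 8
f'(x) = 2x - 7
f'(0) = 2*0 + (-7) = -7
x_1 = x_0 - alpha * f'(x_0) = 0 - 1/10 * -7 = 7/10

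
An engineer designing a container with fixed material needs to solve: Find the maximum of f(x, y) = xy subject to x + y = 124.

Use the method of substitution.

Substitute y = 124 - x into f(x,y) = xy:
g(x) = x(124 - x) = 124x - x^2
g'(x) = 124 - 2x = 0  =>  x = 62
y = 124 - 62 = 62
Maximum value = 62 * 62 = 3844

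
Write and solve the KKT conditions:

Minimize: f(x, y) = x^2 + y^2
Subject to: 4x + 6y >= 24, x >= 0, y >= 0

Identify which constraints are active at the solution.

KKT conditions for min x^2 + y^2 s.t. 4x + 6y >= 24, x >= 0, y >= 0:
Stationarity: 2x = mu*4 + mu_x, 2y = mu*6 + mu_y, with mu, mu_x, mu_y >= 0
Complementary slackness: mu*(4x + 6y - 24) = 0, mu_x*x = 0, mu_y*y = 0
(0, 0) is infeasible (4*0 + 6*0 < 24), so if mu = 0 stationarity would force x = mu_x/2 >= 0, y = mu_y/2 >= 0 with mu_x*x = mu_y*y = 0, i.e. x = y = 0: contradiction. Hence mu > 0 and 4x + 6y = 24 is active.
Try x > 0, y > 0 (so mu_x = mu_y = 0): x = 4*mu/2, y = 6*mu/2
Substitute: 4*(4*mu/2) + 6*(6*mu/2) = 24
  mu*52/2 = 24 => mu = 12/13
x* = 24/13 > 0, y* = 36/13 > 0, consistent with mu_x = mu_y = 0.
f is convex and the constraints are linear, so this KKT point is the global minimum.
f* = 144/13
Active constraints: 4x + 6y >= 24 (holds with equality, mu = 12/13 > 0); x >= 0 and y >= 0 are inactive (mu_x = mu_y = 0).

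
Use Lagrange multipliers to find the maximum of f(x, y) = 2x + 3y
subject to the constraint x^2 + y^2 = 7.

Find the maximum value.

Set up Lagrange conditions: grad f = lambda * grad g
  2 = 2*lambda*x
  3 = 2*lambda*y
From these: x/y = 2/3, so x = 2t, y = 3t for some t.
Substitute into constraint: (2t)^2 + (3t)^2 = 7
  t^2 * 13 = 7
  t = sqrt(7/13)
Maximum = 2*x + 3*y = (2^2 + 3^2)*t = 13 * sqrt(7/13) = sqrt(91)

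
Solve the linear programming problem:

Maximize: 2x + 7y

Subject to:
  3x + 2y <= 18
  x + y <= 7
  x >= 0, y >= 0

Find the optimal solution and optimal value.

Feasible vertices: (0, 0), (0, 7), (4, 3), (6, 0)
Objective 2x + 7y at each:
  (0, 0): 0
  (0, 7): 49
  (4, 3): 29
  (6, 0): 12
Maximum is 49 at (0, 7).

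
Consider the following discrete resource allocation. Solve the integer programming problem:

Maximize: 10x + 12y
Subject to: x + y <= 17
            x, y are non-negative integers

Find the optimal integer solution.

Objective: 10x + 12y, constraint: x + y <= 17
Coefficient of y is 12 > coefficient of x is 10, so allocate the entire budget to y.
Optimal: x = 0, y = 17, value = 204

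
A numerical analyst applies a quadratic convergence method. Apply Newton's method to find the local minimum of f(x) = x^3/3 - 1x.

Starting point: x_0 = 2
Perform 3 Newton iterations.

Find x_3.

f(x) = x^3/3 - 1x
f'(x) = x^2 - 1, f''(x) = 2x
Newton update: x_{n+1} = x_n - (x_n^2 - 1)/(2*x_n)
Step 1: x_0 = 2, f'=3, f''=4, x_1 = 5/4
Step 2: x_1 = 5/4, f'=9/16, f''=5/2, x_2 = 41/40
Step 3: x_2 = 41/40, f'=81/1600, f''=41/20, x_3 = 3281/3280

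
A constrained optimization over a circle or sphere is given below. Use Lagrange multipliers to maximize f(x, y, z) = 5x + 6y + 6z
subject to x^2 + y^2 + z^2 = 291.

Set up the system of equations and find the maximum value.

Lagrange conditions: 5 = 2*lambda*x, 6 = 2*lambda*y, 6 = 2*lambda*z
So x:5 = y:6 = z:6, i.e. x = 5t, y = 6t, z = 6t
Constraint: t^2*(5^2 + 6^2 + 6^2) = 291
  t^2 * 97 = 291  =>  t = sqrt(3)
Maximum = 5*5t + 6*6t + 6*6t = 97*sqrt(3) = sqrt(28227)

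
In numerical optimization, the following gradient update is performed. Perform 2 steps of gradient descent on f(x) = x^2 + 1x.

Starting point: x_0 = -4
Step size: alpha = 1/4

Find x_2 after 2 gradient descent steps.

f(x) = x^2 + 1x, f'(x) = 2x + (1)
Step 1: f'(-4) = -7, x_1 = -4 - 1/4 * -7 = -9/4
Step 2: f'(-9/4) = -7/2, x_2 = -9/4 - 1/4 * -7/2 = -11/8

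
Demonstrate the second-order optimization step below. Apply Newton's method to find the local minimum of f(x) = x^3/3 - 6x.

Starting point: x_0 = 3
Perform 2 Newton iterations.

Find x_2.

f(x) = x^3/3 - 6x
f'(x) = x^2 - 6, f''(x) = 2x
Newton update: x_{n+1} = x_n - (x_n^2 - 6)/(2*x_n)
Step 1: x_0 = 3, f'=3, f''=6, x_1 = 5/2
Step 2: x_1 = 5/2, f'=1/4, f''=5, x_2 = 49/20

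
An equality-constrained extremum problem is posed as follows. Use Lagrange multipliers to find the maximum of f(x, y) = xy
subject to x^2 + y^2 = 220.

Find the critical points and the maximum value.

Lagrange conditions: y = 2*lambda*x and x = 2*lambda*y
If x = 0 then y = 0, violating the constraint, so x, y != 0.
Dividing: y/x = x/y => x^2 = y^2 => y = x or y = -x
Constraint: 2x^2 = 220 => x^2 = 110 => x = +/-sqrt(110)
Critical points: (sqrt(110), sqrt(110)), (-sqrt(110), -sqrt(110)), (sqrt(110), -sqrt(110)), (-sqrt(110), sqrt(110))
  y = x:  xy = x^2 = 110  at (sqrt(110), sqrt(110)) and (-sqrt(110), -sqrt(110))
  y = -x: xy = -x^2 = -110 at (sqrt(110), -sqrt(110)) and (-sqrt(110), sqrt(110))
Maximum xy = 110 at (sqrt(110), sqrt(110)) and (-sqrt(110), -sqrt(110))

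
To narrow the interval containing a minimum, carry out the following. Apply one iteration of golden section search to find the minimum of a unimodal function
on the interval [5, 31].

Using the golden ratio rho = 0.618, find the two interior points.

Golden section search on [5, 31].
Golden ratio rho = 0.618 (approx).
Interior points:
  x_1 = 5 + (1-0.618)*26 = 14.9320
  x_2 = 5 + 0.618*26 = 21.0680
Compare f(x_1) and f(x_2) to determine which subinterval to keep.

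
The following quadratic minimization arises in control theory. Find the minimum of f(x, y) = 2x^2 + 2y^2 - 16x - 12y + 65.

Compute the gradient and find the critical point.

f(x,y) = 2x^2 + 2y^2 - 16x - 12y + 65
df/dx = 4x + (-16) = 0  =>  x = 4
df/dy = 4y + (-12) = 0  =>  y = 3
f(4, 3) = 2*(4)^2 + 2*(3)^2 + -16*(4) + -12*(3) + 65 = 15
Hessian is diagonal with entries 4, 4 > 0, so this is a minimum.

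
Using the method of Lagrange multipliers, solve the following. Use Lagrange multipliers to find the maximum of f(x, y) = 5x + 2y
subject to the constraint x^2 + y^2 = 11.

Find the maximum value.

Set up Lagrange conditions: grad f = lambda * grad g
  5 = 2*lambda*x
  2 = 2*lambda*y
From these: x/y = 5/2, so x = 5t, y = 2t for some t.
Substitute into constraint: (5t)^2 + (2t)^2 = 11
  t^2 * 29 = 11
  t = sqrt(11/29)
Maximum = 5*x + 2*y = (5^2 + 2^2)*t = 29 * sqrt(11/29) = sqrt(319)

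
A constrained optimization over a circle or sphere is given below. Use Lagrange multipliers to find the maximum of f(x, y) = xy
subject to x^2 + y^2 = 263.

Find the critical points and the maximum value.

Lagrange conditions: y = 2*lambda*x and x = 2*lambda*y
If x = 0 then y = 0, violating the constraint, so x, y != 0.
Dividing: y/x = x/y => x^2 = y^2 => y = x or y = -x
Constraint: 2x^2 = 263 => x^2 = 263/2 => x = +/-sqrt(263/2)
Critical points: (sqrt(263/2), sqrt(263/2)), (-sqrt(263/2), -sqrt(263/2)), (sqrt(263/2), -sqrt(263/2)), (-sqrt(263/2), sqrt(263/2))
  y = x:  xy = x^2 = 263/2  at (sqrt(263/2), sqrt(263/2)) and (-sqrt(263/2), -sqrt(263/2))
  y = -x: xy = -x^2 = -263/2 at (sqrt(263/2), -sqrt(263/2)) and (-sqrt(263/2), sqrt(263/2))
Maximum xy = 263/2 at (sqrt(263/2), sqrt(263/2)) and (-sqrt(263/2), -sqrt(263/2))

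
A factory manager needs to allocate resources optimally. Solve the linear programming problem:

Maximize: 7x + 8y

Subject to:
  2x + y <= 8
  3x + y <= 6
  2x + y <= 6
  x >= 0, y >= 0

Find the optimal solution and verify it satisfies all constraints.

Feasible vertices: (0, 0), (0, 6), (2, 0)
Objective 7x + 8y at each vertex:
  (0, 0): 0
  (0, 6): 48
  (2, 0): 14
Maximum is 48 at (0, 6).
Verify constraints at (x, y) = (0, 6):
  2*0 + 1*6 = 6 <= 8
  3*0 + 1*6 = 6 <= 6 (active)
  2*0 + 1*6 = 6 <= 6 (active)
  x = 0 >= 0, y = 6 >= 0. All constraints satisfied.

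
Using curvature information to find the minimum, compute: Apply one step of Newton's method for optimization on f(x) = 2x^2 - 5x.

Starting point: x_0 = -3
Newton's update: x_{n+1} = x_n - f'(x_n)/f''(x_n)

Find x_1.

f(x) = 2x^2 - 5x
f'(x) = 4x + (-5), f''(x) = 4
Newton step: x_1 = x_0 - f'(x_0)/f''(x_0)
f'(-3) = -17
x_1 = -3 - -17/4 = 5/4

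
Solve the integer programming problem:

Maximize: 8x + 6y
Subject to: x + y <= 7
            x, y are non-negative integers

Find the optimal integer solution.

Objective: 8x + 6y, constraint: x + y <= 7
Coefficient of x is 8 >= coefficient of y is 6, so allocate the entire budget to x.
Optimal: x = 7, y = 0, value = 56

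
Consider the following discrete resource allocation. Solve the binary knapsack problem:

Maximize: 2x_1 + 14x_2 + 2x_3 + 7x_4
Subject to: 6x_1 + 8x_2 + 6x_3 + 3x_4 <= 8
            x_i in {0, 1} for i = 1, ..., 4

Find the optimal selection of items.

Items: item 1 (v=2, w=6), item 2 (v=14, w=8), item 3 (v=2, w=6), item 4 (v=7, w=3)
Capacity: 8
Checking all 16 subsets (w = total weight, v = total value):
  {}: w = 0, v = 0
  {1}: w = 6, v = 2
  {2}: w = 8, v = 14
  {3}: w = 6, v = 2
  {4}: w = 3, v = 7
  {1, 2}: w = 14 > 8, infeasible
  {1, 3}: w = 12 > 8, infeasible
  {1, 4}: w = 9 > 8, infeasible
  {2, 3}: w = 14 > 8, infeasible
  {2, 4}: w = 11 > 8, infeasible
  {3, 4}: w = 9 > 8, infeasible
  {1, 2, 3}: w = 20 > 8, infeasible
  {1, 2, 4}: w = 17 > 8, infeasible
  {1, 3, 4}: w = 15 > 8, infeasible
  {2, 3, 4}: w = 17 > 8, infeasible
  {1, 2, 3, 4}: w = 23 > 8, infeasible
Best feasible subset: items [2]
Total weight: 8 <= 8, total value: 14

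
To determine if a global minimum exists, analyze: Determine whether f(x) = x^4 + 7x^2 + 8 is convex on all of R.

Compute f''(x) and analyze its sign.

f(x) = x^4 + 7x^2 + 8
f'(x) = 4x^3 + 14x
f''(x) = 12x^2 + 14
f''(x) = 12x^2 + 14 >= 14 > 0 for all x
Therefore, f is convex on R.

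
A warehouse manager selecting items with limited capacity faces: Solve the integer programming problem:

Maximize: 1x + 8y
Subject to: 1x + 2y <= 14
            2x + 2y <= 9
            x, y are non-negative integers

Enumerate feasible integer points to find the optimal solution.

Constraint 1: 1x + 2y <= 14
Constraint 2: 2x + 2y <= 9
Feasible x range (need y >= 0): 0 <= x <= min(14/1, 9/2) => x in {0, ..., 4}.
Enumerate feasible integer points row by row (the coefficient of y is 8 > 0, so for each x the largest feasible y gives the best value):
  x = 0: y <= min((14 - 1*0)/2, (9 - 2*0)/2) => y in {0, ..., 4}; best 1*0 + 8*4 = 32
  x = 1: y <= min((14 - 1*1)/2, (9 - 2*1)/2) => y in {0, ..., 3}; best 1*1 + 8*3 = 25
  x = 2: y <= min((14 - 1*2)/2, (9 - 2*2)/2) => y in {0, ..., 2}; best 1*2 + 8*2 = 18
  x = 3: y <= min((14 - 1*3)/2, (9 - 2*3)/2) => y in {0, ..., 1}; best 1*3 + 8*1 = 11
  x = 4: y <= min((14 - 1*4)/2, (9 - 2*4)/2) => y in {0}; best 1*4 + 8*0 = 4
The maximum 1x + 8y = 32 is achieved at x = 0, y = 4.
Check: 1*0 + 2*4 = 8 <= 14 and 2*0 + 2*4 = 8 <= 9.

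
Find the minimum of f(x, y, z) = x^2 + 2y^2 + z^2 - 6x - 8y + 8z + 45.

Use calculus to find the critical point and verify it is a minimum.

f(x,y,z) = x^2 + 2y^2 + z^2 - 6x - 8y + 8z + 45
df/dx = 2x + (-6) = 0 => x = 3
df/dy = 4y + (-8) = 0 => y = 2
df/dz = 2z + (8) = 0 => z = -4
f(3,2,-4) = 1*(3)^2 + 2*(2)^2 + 1*(-4)^2 + -6*(3) + -8*(2) + 8*(-4) + 45 = 12
Hessian is diagonal with entries 2, 4, 2 > 0, confirmed minimum.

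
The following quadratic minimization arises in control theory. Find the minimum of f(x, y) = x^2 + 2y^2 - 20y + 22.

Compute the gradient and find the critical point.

f(x,y) = x^2 + 2y^2 - 20y + 22
df/dx = 2x + (0) = 0  =>  x = 0
df/dy = 4y + (-20) = 0  =>  y = 5
f(0, 5) = 1*(0)^2 + 2*(5)^2 + -20*(5) + 22 = -28
Hessian is diagonal with entries 2, 4 > 0, so this is a minimum.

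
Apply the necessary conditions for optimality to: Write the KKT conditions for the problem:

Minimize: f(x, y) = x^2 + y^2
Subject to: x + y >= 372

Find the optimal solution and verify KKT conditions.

KKT conditions for min x^2 + y^2 s.t. x + y >= 372:
Stationarity: 2x = mu, 2y = mu
So x = y = mu/2.
Complementary slackness: mu*(x + y - 372) = 0
Primal feasibility: x + y >= 372; dual feasibility: mu >= 0
If mu = 0 then x = y = 0, but 0 + 0 < 372 is infeasible, so the constraint is active.
Constraint active: x + y = 2*(mu/2) = 372 => mu = 372
x = y = 186, f = 69192
Verify: stationarity 2*186 = 372 = mu; primal 186 + 186 = 372 >= 372; dual mu = 372 >= 0; complementary slackness 372*(372 - 372) = 0. All KKT conditions hold.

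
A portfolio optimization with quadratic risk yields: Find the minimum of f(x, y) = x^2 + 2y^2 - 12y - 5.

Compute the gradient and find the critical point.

f(x,y) = x^2 + 2y^2 - 12y - 5
df/dx = 2x + (0) = 0  =>  x = 0
df/dy = 4y + (-12) = 0  =>  y = 3
f(0, 3) = 1*(0)^2 + 2*(3)^2 + -12*(3) + -5 = -23
Hessian is diagonal with entries 2, 4 > 0, so this is a minimum.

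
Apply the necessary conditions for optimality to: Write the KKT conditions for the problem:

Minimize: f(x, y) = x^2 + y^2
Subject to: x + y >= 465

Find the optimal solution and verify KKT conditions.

KKT conditions for min x^2 + y^2 s.t. x + y >= 465:
Stationarity: 2x = mu, 2y = mu
So x = y = mu/2.
Complementary slackness: mu*(x + y - 465) = 0
Primal feasibility: x + y >= 465; dual feasibility: mu >= 0
If mu = 0 then x = y = 0, but 0 + 0 < 465 is infeasible, so the constraint is active.
Constraint active: x + y = 2*(mu/2) = 465 => mu = 465
x = y = 465/2, f = 216225/2
Verify: stationarity 2*(465/2) = 465 = mu; primal 465/2 + 465/2 = 465 >= 465; dual mu = 465 >= 0; complementary slackness 465*(465 - 465) = 0. All KKT conditions hold.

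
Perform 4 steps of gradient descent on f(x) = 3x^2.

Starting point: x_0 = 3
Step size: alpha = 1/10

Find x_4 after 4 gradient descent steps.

f(x) = 3x^2, f'(x) = 6x + (0)
Step 1: f'(3) = 18, x_1 = 3 - 1/10 * 18 = 6/5
Step 2: f'(6/5) = 36/5, x_2 = 6/5 - 1/10 * 36/5 = 12/25
Step 3: f'(12/25) = 72/25, x_3 = 12/25 - 1/10 * 72/25 = 24/125
Step 4: f'(24/125) = 144/125, x_4 = 24/125 - 1/10 * 144/125 = 48/625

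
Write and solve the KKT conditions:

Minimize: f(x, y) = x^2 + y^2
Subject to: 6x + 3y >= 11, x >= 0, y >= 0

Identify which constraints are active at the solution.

KKT conditions for min x^2 + y^2 s.t. 6x + 3y >= 11, x >= 0, y >= 0:
Stationarity: 2x = mu*6 + mu_x, 2y = mu*3 + mu_y, with mu, mu_x, mu_y >= 0
Complementary slackness: mu*(6x + 3y - 11) = 0, mu_x*x = 0, mu_y*y = 0
(0, 0) is infeasible (6*0 + 3*0 < 11), so if mu = 0 stationarity would force x = mu_x/2 >= 0, y = mu_y/2 >= 0 with mu_x*x = mu_y*y = 0, i.e. x = y = 0: contradiction. Hence mu > 0 and 6x + 3y = 11 is active.
Try x > 0, y > 0 (so mu_x = mu_y = 0): x = 6*mu/2, y = 3*mu/2
Substitute: 6*(6*mu/2) + 3*(3*mu/2) = 11
  mu*45/2 = 11 => mu = 22/45
x* = 22/15 > 0, y* = 11/15 > 0, consistent with mu_x = mu_y = 0.
f is convex and the constraints are linear, so this KKT point is the global minimum.
f* = 121/45
Active constraints: 6x + 3y >= 11 (holds with equality, mu = 22/45 > 0); x >= 0 and y >= 0 are inactive (mu_x = mu_y = 0).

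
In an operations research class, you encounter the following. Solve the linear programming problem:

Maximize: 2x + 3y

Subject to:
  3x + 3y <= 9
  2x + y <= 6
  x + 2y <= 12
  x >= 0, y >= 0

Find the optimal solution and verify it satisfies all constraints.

Feasible vertices: (0, 0), (0, 3), (3, 0)
Objective 2x + 3y at each vertex:
  (0, 0): 0
  (0, 3): 9
  (3, 0): 6
Maximum is 9 at (0, 3).
Verify constraints at (x, y) = (0, 3):
  3*0 + 3*3 = 9 <= 9 (active)
  2*0 + 1*3 = 3 <= 6
  1*0 + 2*3 = 6 <= 12
  x = 0 >= 0, y = 3 >= 0. All constraints satisfied.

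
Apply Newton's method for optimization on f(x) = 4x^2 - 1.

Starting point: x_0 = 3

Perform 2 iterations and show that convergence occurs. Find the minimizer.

f(x) = 4x^2 - 1, f'(x) = 8x + (0), f''(x) = 8
Step 1: f'(3) = 24, x_1 = 3 - 24/8 = 0
Step 2: f'(0) = 0, x_2 = 0 (converged)
Newton's method converges in 1 step for quadratics.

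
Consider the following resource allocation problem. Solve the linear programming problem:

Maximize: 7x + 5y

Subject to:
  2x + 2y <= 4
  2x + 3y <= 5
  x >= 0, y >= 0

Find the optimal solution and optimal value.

Feasible vertices: (0, 0), (0, 5/3), (1, 1), (2, 0)
Objective 7x + 5y at each:
  (0, 0): 0
  (0, 5/3): 25/3
  (1, 1): 12
  (2, 0): 14
Maximum is 14 at (2, 0).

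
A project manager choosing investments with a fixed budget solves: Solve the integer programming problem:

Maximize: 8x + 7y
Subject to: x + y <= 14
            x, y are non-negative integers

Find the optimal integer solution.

Objective: 8x + 7y, constraint: x + y <= 14
Coefficient of x is 8 >= coefficient of y is 7, so allocate the entire budget to x.
Optimal: x = 14, y = 0, value = 112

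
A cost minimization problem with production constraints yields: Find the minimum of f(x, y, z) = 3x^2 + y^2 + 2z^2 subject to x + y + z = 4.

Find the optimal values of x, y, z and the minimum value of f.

Using Lagrange multipliers on f = 3x^2 + y^2 + 2z^2 with constraint x + y + z = 4:
Conditions: 2*3*x = lambda, 2*1*y = lambda, 2*2*z = lambda
So x = lambda/6, y = lambda/2, z = lambda/4
Substituting into constraint: lambda * (11/12) = 4
lambda = 48/11
x = 8/11, y = 24/11, z = 12/11
Minimum value = 96/11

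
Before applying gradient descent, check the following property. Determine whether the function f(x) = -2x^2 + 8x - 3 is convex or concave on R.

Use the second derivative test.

f(x) = -2x^2 + 8x - 3
f'(x) = -4x + 8
f''(x) = -4
Since f''(x) = -4 < 0 for all x, f is concave on R.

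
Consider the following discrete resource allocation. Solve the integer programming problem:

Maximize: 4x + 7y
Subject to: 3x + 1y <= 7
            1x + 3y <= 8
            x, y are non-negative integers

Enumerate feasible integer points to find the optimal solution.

Constraint 1: 3x + 1y <= 7
Constraint 2: 1x + 3y <= 8
Feasible x range (need y >= 0): 0 <= x <= min(7/3, 8/1) => x in {0, ..., 2}.
Enumerate feasible integer points row by row (the coefficient of y is 7 > 0, so for each x the largest feasible y gives the best value):
  x = 0: y <= min((7 - 3*0)/1, (8 - 1*0)/3) => y in {0, ..., 2}; best 4*0 + 7*2 = 14
  x = 1: y <= min((7 - 3*1)/1, (8 - 1*1)/3) => y in {0, ..., 2}; best 4*1 + 7*2 = 18
  x = 2: y <= min((7 - 3*2)/1, (8 - 1*2)/3) => y in {0, ..., 1}; best 4*2 + 7*1 = 15
The maximum 4x + 7y = 18 is achieved at x = 1, y = 2.
Check: 3*1 + 1*2 = 5 <= 7 and 1*1 + 3*2 = 7 <= 8.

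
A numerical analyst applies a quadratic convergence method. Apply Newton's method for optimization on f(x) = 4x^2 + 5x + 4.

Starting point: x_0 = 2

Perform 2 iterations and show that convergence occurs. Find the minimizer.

f(x) = 4x^2 + 5x + 4, f'(x) = 8x + (5), f''(x) = 8
Step 1: f'(2) = 21, x_1 = 2 - 21/8 = -5/8
Step 2: f'(-5/8) = 0, x_2 = -5/8 (converged)
Newton's method converges in 1 step for quadratics.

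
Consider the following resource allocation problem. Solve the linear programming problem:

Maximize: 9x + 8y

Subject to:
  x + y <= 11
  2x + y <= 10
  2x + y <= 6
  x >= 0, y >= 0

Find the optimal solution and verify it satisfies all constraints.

Feasible vertices: (0, 0), (0, 6), (3, 0)
Objective 9x + 8y at each vertex:
  (0, 0): 0
  (0, 6): 48
  (3, 0): 27
Maximum is 48 at (0, 6).
Verify constraints at (x, y) = (0, 6):
  1*0 + 1*6 = 6 <= 11
  2*0 + 1*6 = 6 <= 10
  2*0 + 1*6 = 6 <= 6 (active)
  x = 0 >= 0, y = 6 >= 0. All constraints satisfied.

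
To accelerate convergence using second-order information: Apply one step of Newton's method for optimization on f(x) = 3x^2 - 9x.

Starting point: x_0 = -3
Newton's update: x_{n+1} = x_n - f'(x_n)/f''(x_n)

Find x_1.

f(x) = 3x^2 - 9x
f'(x) = 6x + (-9), f''(x) = 6
Newton step: x_1 = x_0 - f'(x_0)/f''(x_0)
f'(-3) = -27
x_1 = -3 - -27/6 = 3/2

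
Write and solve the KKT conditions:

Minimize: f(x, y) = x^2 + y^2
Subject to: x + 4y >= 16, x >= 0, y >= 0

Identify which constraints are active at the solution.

KKT conditions for min x^2 + y^2 s.t. 1x + 4y >= 16, x >= 0, y >= 0:
Stationarity: 2x = mu*1 + mu_x, 2y = mu*4 + mu_y, with mu, mu_x, mu_y >= 0
Complementary slackness: mu*(x + 4y - 16) = 0, mu_x*x = 0, mu_y*y = 0
(0, 0) is infeasible (1*0 + 4*0 < 16), so if mu = 0 stationarity would force x = mu_x/2 >= 0, y = mu_y/2 >= 0 with mu_x*x = mu_y*y = 0, i.e. x = y = 0: contradiction. Hence mu > 0 and x + 4y = 16 is active.
Try x > 0, y > 0 (so mu_x = mu_y = 0): x = 1*mu/2, y = 4*mu/2
Substitute: 1*(1*mu/2) + 4*(4*mu/2) = 16
  mu*17/2 = 16 => mu = 32/17
x* = 16/17 > 0, y* = 64/17 > 0, consistent with mu_x = mu_y = 0.
f is convex and the constraints are linear, so this KKT point is the global minimum.
f* = 256/17
Active constraints: x + 4y >= 16 (holds with equality, mu = 32/17 > 0); x >= 0 and y >= 0 are inactive (mu_x = mu_y = 0).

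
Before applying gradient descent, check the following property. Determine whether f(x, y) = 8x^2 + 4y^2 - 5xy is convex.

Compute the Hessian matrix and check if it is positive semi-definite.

f(x,y) = 8x^2 + 4y^2 - 5xy
Hessian H = [[16, -5], [-5, 8]]
trace(H) = 24, det(H) = 103
Eigenvalues: (24 +/- sqrt(164)) / 2 = 18.4, 5.597
Since both eigenvalues > 0, f is convex.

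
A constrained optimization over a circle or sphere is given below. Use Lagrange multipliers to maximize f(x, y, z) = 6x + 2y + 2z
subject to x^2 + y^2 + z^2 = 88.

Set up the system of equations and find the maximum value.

Lagrange conditions: 6 = 2*lambda*x, 2 = 2*lambda*y, 2 = 2*lambda*z
So x:6 = y:2 = z:2, i.e. x = 6t, y = 2t, z = 2t
Constraint: t^2*(6^2 + 2^2 + 2^2) = 88
  t^2 * 44 = 88  =>  t = sqrt(2)
Maximum = 6*6t + 2*2t + 2*2t = 44*sqrt(2) = sqrt(3872)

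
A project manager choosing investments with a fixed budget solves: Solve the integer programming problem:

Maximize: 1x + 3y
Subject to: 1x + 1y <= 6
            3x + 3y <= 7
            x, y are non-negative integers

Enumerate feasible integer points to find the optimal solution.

Constraint 1: 1x + 1y <= 6
Constraint 2: 3x + 3y <= 7
Feasible x range (need y >= 0): 0 <= x <= min(6/1, 7/3) => x in {0, ..., 2}.
Enumerate feasible integer points row by row (the coefficient of y is 3 > 0, so for each x the largest feasible y gives the best value):
  x = 0: y <= min((6 - 1*0)/1, (7 - 3*0)/3) => y in {0, ..., 2}; best 1*0 + 3*2 = 6
  x = 1: y <= min((6 - 1*1)/1, (7 - 3*1)/3) => y in {0, ..., 1}; best 1*1 + 3*1 = 4
  x = 2: y <= min((6 - 1*2)/1, (7 - 3*2)/3) => y in {0}; best 1*2 + 3*0 = 2
The maximum 1x + 3y = 6 is achieved at x = 0, y = 2.
Check: 1*0 + 1*2 = 2 <= 6 and 3*0 + 3*2 = 6 <= 7.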